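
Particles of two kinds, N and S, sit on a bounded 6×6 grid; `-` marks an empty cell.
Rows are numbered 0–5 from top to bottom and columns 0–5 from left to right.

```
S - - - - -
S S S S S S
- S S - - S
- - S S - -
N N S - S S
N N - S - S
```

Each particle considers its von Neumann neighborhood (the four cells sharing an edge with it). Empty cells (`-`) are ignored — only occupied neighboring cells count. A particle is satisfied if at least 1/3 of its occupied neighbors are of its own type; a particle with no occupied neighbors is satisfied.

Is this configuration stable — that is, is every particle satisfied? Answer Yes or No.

(0,0)S 1/1 ok
(1,0)S 2/2 ok
(1,1)S 3/3 ok
(1,2)S 3/3 ok
(1,3)S 2/2 ok
(1,4)S 2/2 ok
(1,5)S 2/2 ok
(2,1)S 2/2 ok
(2,2)S 3/3 ok
(2,5)S 1/1 ok
(3,2)S 3/3 ok
(3,3)S 1/1 ok
(4,0)N 2/2 ok
(4,1)N 2/3 ok
(4,2)S 1/2 ok
(4,4)S 1/1 ok
(4,5)S 2/2 ok
(5,0)N 2/2 ok
(5,1)N 2/2 ok
(5,3)S 0/0 ok
(5,5)S 1/1 ok
All meet the threshold, so the configuration is stable.

Yes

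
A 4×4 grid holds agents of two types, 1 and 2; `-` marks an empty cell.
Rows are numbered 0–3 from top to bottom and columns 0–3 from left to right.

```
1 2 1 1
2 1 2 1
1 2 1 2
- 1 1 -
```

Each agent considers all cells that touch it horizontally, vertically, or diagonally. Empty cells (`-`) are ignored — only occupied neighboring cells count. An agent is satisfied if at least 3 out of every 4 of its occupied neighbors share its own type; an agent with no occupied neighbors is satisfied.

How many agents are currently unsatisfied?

13

(0,0)1 1/3 unhappy
(0,1)2 2/5 unhappy
(0,2)1 3/5 unhappy
(0,3)1 2/3 unhappy
(1,0)2 2/5 unhappy
(1,1)1 4/8 unhappy
(1,2)2 3/8 unhappy
(1,3)1 3/5 unhappy
(2,0)1 2/4 unhappy
(2,1)2 2/7 unhappy
(2,2)1 4/7 unhappy
(2,3)2 1/4 unhappy
(3,1)1 3/4 ok
(3,2)1 2/4 unhappy
Unsatisfied: (0,0), (0,1), (0,2), (0,3), (1,0), (1,1), (1,2), (1,3), (2,0), (2,1), (2,2), (2,3), (3,2) — 13 in total.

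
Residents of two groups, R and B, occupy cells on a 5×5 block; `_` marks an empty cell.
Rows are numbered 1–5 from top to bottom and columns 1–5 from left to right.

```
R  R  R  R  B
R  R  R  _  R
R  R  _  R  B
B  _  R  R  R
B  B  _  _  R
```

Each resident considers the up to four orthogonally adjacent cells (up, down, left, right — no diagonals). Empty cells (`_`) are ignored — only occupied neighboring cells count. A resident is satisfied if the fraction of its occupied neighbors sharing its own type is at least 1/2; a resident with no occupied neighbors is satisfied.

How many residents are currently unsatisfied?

Row 1: (1,1)R 2/2 ok · (1,2)R 3/3 ok · (1,3)R 3/3 ok · (1,4)R 1/2 ok · (1,5)B 0/2 unhappy
Row 2: (2,1)R 3/3 ok · (2,2)R 4/4 ok · (2,3)R 2/2 ok · (2,5)R 0/2 unhappy
Row 3: (3,1)R 2/3 ok · (3,2)R 2/2 ok · (3,4)R 1/2 ok · (3,5)B 0/3 unhappy
Row 4: (4,1)B 1/2 ok · (4,3)R 1/1 ok · (4,4)R 3/3 ok · (4,5)R 2/3 ok
Row 5: (5,1)B 2/2 ok · (5,2)B 1/1 ok · (5,5)R 1/1 ok
Unsatisfied: (1,5), (2,5), (3,5) — 3 in total.

3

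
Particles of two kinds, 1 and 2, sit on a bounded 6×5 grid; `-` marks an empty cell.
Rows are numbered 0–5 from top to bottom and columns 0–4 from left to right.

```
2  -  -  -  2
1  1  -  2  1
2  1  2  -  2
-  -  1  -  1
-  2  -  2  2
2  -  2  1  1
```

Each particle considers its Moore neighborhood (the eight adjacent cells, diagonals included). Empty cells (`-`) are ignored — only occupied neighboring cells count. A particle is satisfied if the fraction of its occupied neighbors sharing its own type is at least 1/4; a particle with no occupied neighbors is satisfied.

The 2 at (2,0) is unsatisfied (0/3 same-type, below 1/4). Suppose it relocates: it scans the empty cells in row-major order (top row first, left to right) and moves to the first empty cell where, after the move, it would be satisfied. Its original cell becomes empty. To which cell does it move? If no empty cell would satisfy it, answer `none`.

(0,1)

Vacating (2,0). Empty cells in order:
  (0,1): 1/3 same-type → satisfied — stop here.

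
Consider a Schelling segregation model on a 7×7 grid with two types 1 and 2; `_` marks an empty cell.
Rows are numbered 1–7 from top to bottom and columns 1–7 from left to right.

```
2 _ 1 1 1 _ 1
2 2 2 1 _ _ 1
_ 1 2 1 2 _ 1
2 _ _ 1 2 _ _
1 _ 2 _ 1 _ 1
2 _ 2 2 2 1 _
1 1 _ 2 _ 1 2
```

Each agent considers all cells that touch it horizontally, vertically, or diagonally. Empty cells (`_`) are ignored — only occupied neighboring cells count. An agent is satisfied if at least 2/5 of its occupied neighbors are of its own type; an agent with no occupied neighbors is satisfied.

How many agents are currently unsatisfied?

13

(1,1)2 2/2 ✓
(1,3)1 2/4 ✓
(1,4)1 3/4 ✓
(1,5)1 2/2 ✓
(1,7)1 1/1 ✓
(2,1)2 2/3 ✓
(2,2)2 4/6 ✓
(2,3)2 2/7 ✗
(2,4)1 4/7 ✓
(2,7)1 2/2 ✓
(3,2)1 0/5 ✗
(3,3)2 2/6 ✗
(3,4)1 2/6 ✗
(3,5)2 1/4 ✗
(3,7)1 1/1 ✓
(4,1)2 0/2 ✗
(4,4)1 2/6 ✗
(4,5)2 1/4 ✗
(5,1)1 0/2 ✗
(5,3)2 2/3 ✓
(5,5)1 2/5 ✓
(5,7)1 1/1 ✓
(6,1)2 0/3 ✗
(6,3)2 3/4 ✓
(6,4)2 4/5 ✓
(6,5)2 2/5 ✓
(6,6)1 3/5 ✓
(7,1)1 1/2 ✓
(7,2)1 1/3 ✗
(7,4)2 3/3 ✓
(7,6)1 1/3 ✗
(7,7)2 0/2 ✗
Unsatisfied: (2,3), (3,2), (3,3), (3,4), (3,5), (4,1), (4,4), (4,5), (5,1), (6,1), (7,2), (7,6), (7,7) — 13 in total.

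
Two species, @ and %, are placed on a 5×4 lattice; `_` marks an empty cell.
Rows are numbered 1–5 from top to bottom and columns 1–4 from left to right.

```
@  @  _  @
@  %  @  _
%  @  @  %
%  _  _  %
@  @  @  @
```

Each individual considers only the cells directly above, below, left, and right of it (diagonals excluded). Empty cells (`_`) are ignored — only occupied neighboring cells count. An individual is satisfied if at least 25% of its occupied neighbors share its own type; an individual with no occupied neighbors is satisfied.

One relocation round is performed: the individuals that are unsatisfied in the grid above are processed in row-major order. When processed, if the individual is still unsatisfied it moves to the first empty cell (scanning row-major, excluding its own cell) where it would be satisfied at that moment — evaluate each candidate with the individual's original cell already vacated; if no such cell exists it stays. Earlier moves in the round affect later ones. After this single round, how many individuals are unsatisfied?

Initially unsatisfied (in order): (2,2).
  (2,2) → (2,4).
Resulting grid:
@ @ _ @
@ _ @ %
% @ @ %
% _ _ %
@ @ @ @
Unsatisfied now: (1,4).

1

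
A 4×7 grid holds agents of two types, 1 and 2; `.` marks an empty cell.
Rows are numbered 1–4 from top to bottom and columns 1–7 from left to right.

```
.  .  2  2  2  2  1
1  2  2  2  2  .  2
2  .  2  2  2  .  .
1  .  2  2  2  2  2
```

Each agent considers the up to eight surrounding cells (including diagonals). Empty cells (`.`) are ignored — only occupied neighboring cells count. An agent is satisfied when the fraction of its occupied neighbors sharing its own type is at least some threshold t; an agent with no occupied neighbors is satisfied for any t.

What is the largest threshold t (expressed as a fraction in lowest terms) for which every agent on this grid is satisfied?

Row 1: (1,3)2 4/4 · (1,4)2 5/5 · (1,5)2 4/4 · (1,6)2 3/4 · (1,7)1 0/2
Row 2: (2,1)1 0/2 · (2,2)2 4/5 · (2,3)2 6/6 · (2,4)2 8/8 · (2,5)2 6/6 · (2,7)2 1/2
Row 3: (3,1)2 1/3 · (3,3)2 6/6 · (3,4)2 8/8 · (3,5)2 6/6
Row 4: (4,1)1 0/1 · (4,3)2 3/3 · (4,4)2 5/5 · (4,5)2 4/4 · (4,6)2 3/3 · (4,7)2 1/1
The smallest same-type fraction is 0/2 at (1,7), which reduces to 0/1. Any threshold above that leaves this agent unsatisfied.

0/1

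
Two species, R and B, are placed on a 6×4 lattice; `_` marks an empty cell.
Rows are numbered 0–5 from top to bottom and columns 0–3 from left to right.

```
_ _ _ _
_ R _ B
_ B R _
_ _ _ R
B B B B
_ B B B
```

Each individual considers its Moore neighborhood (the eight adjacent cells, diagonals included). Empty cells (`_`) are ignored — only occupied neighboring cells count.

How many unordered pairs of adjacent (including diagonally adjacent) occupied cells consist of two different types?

Scan each occupied cell's neighbors to the right and below (and the two forward diagonals) so each pair is counted once.
Row 1: R(1,1)–B(2,1)≠ R(1,1)–R(2,2)= B(1,3)–R(2,2)≠  → 2/3 unlike.
Row 2: B(2,1)–R(2,2)≠ R(2,2)–R(3,3)=  → 1/2 unlike.
Row 3: R(3,3)–B(4,3)≠ R(3,3)–B(4,2)≠  → 2/2 unlike.
Row 4: B(4,0)–B(4,1)= B(4,0)–B(5,1)= B(4,1)–B(4,2)= B(4,1)–B(5,1)= B(4,1)–B(5,2)= B(4,2)–B(4,3)= B(4,2)–B(5,2)= B(4,2)–B(5,3)= B(4,2)–B(5,1)= B(4,3)–B(5,3)= B(4,3)–B(5,2)=  → 0/11 unlike.
Row 5: B(5,1)–B(5,2)= B(5,2)–B(5,3)=  → 0/2 unlike.
Total adjacent occupied pairs: 20; unlike-type pairs: 5.

5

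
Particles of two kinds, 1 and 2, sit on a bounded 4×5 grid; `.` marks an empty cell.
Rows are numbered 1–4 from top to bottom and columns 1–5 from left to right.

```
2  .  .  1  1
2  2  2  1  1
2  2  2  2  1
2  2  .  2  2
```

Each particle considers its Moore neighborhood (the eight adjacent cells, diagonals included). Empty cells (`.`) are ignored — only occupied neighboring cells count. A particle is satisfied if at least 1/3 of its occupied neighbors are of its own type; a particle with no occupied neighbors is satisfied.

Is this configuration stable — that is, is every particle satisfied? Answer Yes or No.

Yes

(1,1)2 2/2 ✓
(1,4)1 3/4 ✓
(1,5)1 3/3 ✓
(2,1)2 4/4 ✓
(2,2)2 6/6 ✓
(2,3)2 4/6 ✓
(2,4)1 4/7 ✓
(2,5)1 4/5 ✓
(3,1)2 5/5 ✓
(3,2)2 7/7 ✓
(3,3)2 6/7 ✓
(3,4)2 4/7 ✓
(3,5)1 2/5 ✓
(4,1)2 3/3 ✓
(4,2)2 4/4 ✓
(4,4)2 3/4 ✓
(4,5)2 2/3 ✓
All meet the threshold, so the configuration is stable.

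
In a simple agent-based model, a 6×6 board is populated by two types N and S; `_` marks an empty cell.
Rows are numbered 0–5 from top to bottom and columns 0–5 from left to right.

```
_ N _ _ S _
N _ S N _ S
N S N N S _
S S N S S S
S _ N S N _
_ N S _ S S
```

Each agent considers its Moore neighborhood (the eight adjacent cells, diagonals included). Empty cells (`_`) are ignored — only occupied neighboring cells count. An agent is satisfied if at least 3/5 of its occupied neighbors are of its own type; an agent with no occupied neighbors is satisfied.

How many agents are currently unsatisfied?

Row 0: (0,1)N 1/2 not · (0,4)S 1/2 not
Row 1: (1,0)N 2/3 satisfied · (1,2)S 1/5 not · (1,3)N 2/5 not · (1,5)S 2/2 satisfied
Row 2: (2,0)N 1/4 not · (2,1)S 3/7 not · (2,2)N 3/7 not · (2,3)N 3/7 not · (2,4)S 4/6 satisfied
Row 3: (3,0)S 3/4 satisfied · (3,1)S 3/7 not · (3,2)N 3/7 not · (3,3)S 3/8 not · (3,4)S 4/6 satisfied · (3,5)S 2/3 satisfied
Row 4: (4,0)S 2/3 satisfied · (4,2)N 2/6 not · (4,3)S 4/7 not · (4,4)N 0/6 not
Row 5: (5,1)N 1/3 not · (5,2)S 1/3 not · (5,4)S 2/3 satisfied · (5,5)S 1/2 not
Unsatisfied: (0,1), (0,4), (1,2), (1,3), (2,0), (2,1), (2,2), (2,3), (3,1), (3,2), (3,3), (4,2), (4,3), (4,4), (5,1), (5,2), (5,5) — 17 in total.

17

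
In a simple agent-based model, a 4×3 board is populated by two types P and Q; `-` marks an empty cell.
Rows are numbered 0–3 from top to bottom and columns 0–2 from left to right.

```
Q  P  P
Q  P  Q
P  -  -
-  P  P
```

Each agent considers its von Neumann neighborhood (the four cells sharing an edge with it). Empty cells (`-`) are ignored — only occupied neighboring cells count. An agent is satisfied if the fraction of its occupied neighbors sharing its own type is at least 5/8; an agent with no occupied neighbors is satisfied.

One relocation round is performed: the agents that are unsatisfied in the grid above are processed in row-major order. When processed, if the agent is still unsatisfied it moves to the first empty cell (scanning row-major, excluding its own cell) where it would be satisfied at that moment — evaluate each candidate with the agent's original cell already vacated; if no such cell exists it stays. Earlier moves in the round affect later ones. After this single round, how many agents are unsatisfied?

3

Initially unsatisfied (in order): (0,0), (0,2), (1,0), (1,1), (1,2), (2,0).
  (0,0): no empty cell satisfies it; stays.
  (0,2) → (2,1).
  (1,0): no empty cell satisfies it; stays.
  (1,1) → (2,2).
  (1,2): no empty cell satisfies it; stays.
  (2,0) → (3,0).
Resulting grid:
Q P -
Q - Q
- P P
P P P
Unsatisfied now: (0,0), (0,1), (1,2).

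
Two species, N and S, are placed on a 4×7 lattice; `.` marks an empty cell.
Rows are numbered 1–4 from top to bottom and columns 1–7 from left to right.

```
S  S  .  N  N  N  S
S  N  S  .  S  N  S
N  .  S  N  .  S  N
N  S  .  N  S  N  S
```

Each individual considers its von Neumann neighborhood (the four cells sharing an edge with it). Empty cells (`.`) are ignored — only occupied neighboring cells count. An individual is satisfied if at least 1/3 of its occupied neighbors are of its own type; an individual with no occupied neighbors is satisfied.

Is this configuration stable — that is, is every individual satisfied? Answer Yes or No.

No

Row 1: (1,1)S 2/2 ✓ · (1,2)S 1/2 ✓ · (1,4)N 1/1 ✓ · (1,5)N 2/3 ✓ · (1,6)N 2/3 ✓ · (1,7)S 1/2 ✓
Row 2: (2,1)S 1/3 ✓ · (2,2)N 0/3 ✗ · (2,3)S 1/2 ✓ · (2,5)S 0/2 ✗ · (2,6)N 1/4 ✗ · (2,7)S 1/3 ✓
Row 3: (3,1)N 1/2 ✓ · (3,3)S 1/2 ✓ · (3,4)N 1/2 ✓ · (3,6)S 0/3 ✗ · (3,7)N 0/3 ✗
Row 4: (4,1)N 1/2 ✓ · (4,2)S 0/1 ✗ · (4,4)N 1/2 ✓ · (4,5)S 0/2 ✗ · (4,6)N 0/3 ✗ · (4,7)S 0/2 ✗
For instance (2,2) has only 0/3 same-type neighbors, below 1/3.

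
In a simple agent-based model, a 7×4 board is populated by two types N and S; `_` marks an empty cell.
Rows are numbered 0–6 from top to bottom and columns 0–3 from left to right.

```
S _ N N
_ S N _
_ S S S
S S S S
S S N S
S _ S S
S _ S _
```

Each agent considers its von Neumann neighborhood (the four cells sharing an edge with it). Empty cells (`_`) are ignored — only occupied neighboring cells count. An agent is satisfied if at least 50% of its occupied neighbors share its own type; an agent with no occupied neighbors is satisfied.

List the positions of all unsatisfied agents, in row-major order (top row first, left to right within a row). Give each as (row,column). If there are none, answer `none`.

(1,2), (4,2)

Row 0: (0,0)S 0/0 ok · (0,2)N 2/2 ok · (0,3)N 1/1 ok
Row 1: (1,1)S 1/2 ok · (1,2)N 1/3 unhappy
Row 2: (2,1)S 3/3 ok · (2,2)S 3/4 ok · (2,3)S 2/2 ok
Row 3: (3,0)S 2/2 ok · (3,1)S 4/4 ok · (3,2)S 3/4 ok · (3,3)S 3/3 ok
Row 4: (4,0)S 3/3 ok · (4,1)S 2/3 ok · (4,2)N 0/4 unhappy · (4,3)S 2/3 ok
Row 5: (5,0)S 2/2 ok · (5,2)S 2/3 ok · (5,3)S 2/2 ok
Row 6: (6,0)S 1/1 ok · (6,2)S 1/1 ok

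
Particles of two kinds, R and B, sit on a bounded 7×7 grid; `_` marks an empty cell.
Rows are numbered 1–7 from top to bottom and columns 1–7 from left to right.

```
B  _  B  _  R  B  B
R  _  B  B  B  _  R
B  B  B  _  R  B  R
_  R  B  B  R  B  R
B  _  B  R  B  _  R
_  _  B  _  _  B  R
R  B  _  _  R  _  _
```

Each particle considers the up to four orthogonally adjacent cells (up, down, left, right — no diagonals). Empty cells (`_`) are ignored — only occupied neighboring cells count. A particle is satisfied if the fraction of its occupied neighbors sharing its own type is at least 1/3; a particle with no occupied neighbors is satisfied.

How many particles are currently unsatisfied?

Row 1: (1,1)B 0/1 not · (1,3)B 1/1 satisfied · (1,5)R 0/2 not · (1,6)B 1/2 satisfied · (1,7)B 1/2 satisfied
Row 2: (2,1)R 0/2 not · (2,3)B 3/3 satisfied · (2,4)B 2/2 satisfied · (2,5)B 1/3 satisfied · (2,7)R 1/2 satisfied
Row 3: (3,1)B 1/2 satisfied · (3,2)B 2/3 satisfied · (3,3)B 3/3 satisfied · (3,5)R 1/3 satisfied · (3,6)B 1/3 satisfied · (3,7)R 2/3 satisfied
Row 4: (4,2)R 0/2 not · (4,3)B 3/4 satisfied · (4,4)B 1/3 satisfied · (4,5)R 1/4 not · (4,6)B 1/3 satisfied · (4,7)R 2/3 satisfied
Row 5: (5,1)B 0/0 satisfied · (5,3)B 2/3 satisfied · (5,4)R 0/3 not · (5,5)B 0/2 not · (5,7)R 2/2 satisfied
Row 6: (6,3)B 1/1 satisfied · (6,6)B 0/1 not · (6,7)R 1/2 satisfied
Row 7: (7,1)R 0/1 not · (7,2)B 0/1 not · (7,5)R 0/0 satisfied
Unsatisfied: (1,1), (1,5), (2,1), (4,2), (4,5), (5,4), (5,5), (6,6), (7,1), (7,2) — 10 in total.

10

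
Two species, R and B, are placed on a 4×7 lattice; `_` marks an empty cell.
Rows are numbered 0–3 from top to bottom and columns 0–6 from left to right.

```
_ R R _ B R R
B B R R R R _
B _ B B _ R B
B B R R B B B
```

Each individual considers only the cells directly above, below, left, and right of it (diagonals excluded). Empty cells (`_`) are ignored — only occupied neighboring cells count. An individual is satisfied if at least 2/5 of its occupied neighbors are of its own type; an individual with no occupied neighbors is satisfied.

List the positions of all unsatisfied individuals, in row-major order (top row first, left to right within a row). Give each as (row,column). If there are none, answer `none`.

(0,1)R 1/2 ok
(0,2)R 2/2 ok
(0,4)B 0/2 unhappy
(0,5)R 2/3 ok
(0,6)R 1/1 ok
(1,0)B 2/2 ok
(1,1)B 1/3 unhappy
(1,2)R 2/4 ok
(1,3)R 2/3 ok
(1,4)R 2/3 ok
(1,5)R 3/3 ok
(2,0)B 2/2 ok
(2,2)B 1/3 unhappy
(2,3)B 1/3 unhappy
(2,5)R 1/3 unhappy
(2,6)B 1/2 ok
(3,0)B 2/2 ok
(3,1)B 1/2 ok
(3,2)R 1/3 unhappy
(3,3)R 1/3 unhappy
(3,4)B 1/2 ok
(3,5)B 2/3 ok
(3,6)B 2/2 ok

(0,4), (1,1), (2,2), (2,3), (2,5), (3,2), (3,3)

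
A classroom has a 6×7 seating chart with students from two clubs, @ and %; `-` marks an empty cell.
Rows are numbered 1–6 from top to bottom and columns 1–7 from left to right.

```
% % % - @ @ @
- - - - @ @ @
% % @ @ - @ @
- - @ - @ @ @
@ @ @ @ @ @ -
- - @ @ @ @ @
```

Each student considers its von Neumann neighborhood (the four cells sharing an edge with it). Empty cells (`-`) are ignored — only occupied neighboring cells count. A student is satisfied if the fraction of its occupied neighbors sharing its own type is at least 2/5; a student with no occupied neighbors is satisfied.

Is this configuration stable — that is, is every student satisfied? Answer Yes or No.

Row 1: (1,1)% 1/1 satisfied · (1,2)% 2/2 satisfied · (1,3)% 1/1 satisfied · (1,5)@ 2/2 satisfied · (1,6)@ 3/3 satisfied · (1,7)@ 2/2 satisfied
Row 2: (2,5)@ 2/2 satisfied · (2,6)@ 4/4 satisfied · (2,7)@ 3/3 satisfied
Row 3: (3,1)% 1/1 satisfied · (3,2)% 1/2 satisfied · (3,3)@ 2/3 satisfied · (3,4)@ 1/1 satisfied · (3,6)@ 3/3 satisfied · (3,7)@ 3/3 satisfied
Row 4: (4,3)@ 2/2 satisfied · (4,5)@ 2/2 satisfied · (4,6)@ 4/4 satisfied · (4,7)@ 2/2 satisfied
Row 5: (5,1)@ 1/1 satisfied · (5,2)@ 2/2 satisfied · (5,3)@ 4/4 satisfied · (5,4)@ 3/3 satisfied · (5,5)@ 4/4 satisfied · (5,6)@ 3/3 satisfied
Row 6: (6,3)@ 2/2 satisfied · (6,4)@ 3/3 satisfied · (6,5)@ 3/3 satisfied · (6,6)@ 3/3 satisfied · (6,7)@ 1/1 satisfied
All meet the threshold, so the configuration is stable.

Yes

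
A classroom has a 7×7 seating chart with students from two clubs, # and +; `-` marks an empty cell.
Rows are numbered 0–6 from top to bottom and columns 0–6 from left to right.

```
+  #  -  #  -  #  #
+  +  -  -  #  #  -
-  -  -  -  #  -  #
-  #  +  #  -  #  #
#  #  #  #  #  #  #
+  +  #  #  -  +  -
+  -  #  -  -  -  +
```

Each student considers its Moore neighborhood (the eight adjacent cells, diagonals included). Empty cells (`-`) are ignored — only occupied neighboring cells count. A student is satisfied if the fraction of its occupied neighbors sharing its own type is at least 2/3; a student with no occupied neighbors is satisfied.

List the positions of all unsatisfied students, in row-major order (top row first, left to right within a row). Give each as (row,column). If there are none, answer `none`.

(0,1), (3,2), (4,0), (4,1), (5,0), (5,1), (5,5)

(0,0)+ 2/3 satisfied
(0,1)# 0/3 not
(0,3)# 1/1 satisfied
(0,5)# 3/3 satisfied
(0,6)# 2/2 satisfied
(1,0)+ 2/3 satisfied
(1,1)+ 2/3 satisfied
(1,4)# 4/4 satisfied
(1,5)# 5/5 satisfied
(2,4)# 4/4 satisfied
(2,6)# 3/3 satisfied
(3,1)# 3/4 satisfied
(3,2)+ 0/5 not
(3,3)# 4/5 satisfied
(3,5)# 6/6 satisfied
(3,6)# 4/4 satisfied
(4,0)# 2/4 not
(4,1)# 4/7 not
(4,2)# 6/8 satisfied
(4,3)# 5/6 satisfied
(4,4)# 5/6 satisfied
(4,5)# 4/5 satisfied
(4,6)# 3/4 satisfied
(5,0)+ 2/4 not
(5,1)+ 2/7 not
(5,2)# 5/6 satisfied
(5,3)# 5/5 satisfied
(5,5)+ 1/4 not
(6,0)+ 2/2 satisfied
(6,2)# 2/3 satisfied
(6,6)+ 1/1 satisfied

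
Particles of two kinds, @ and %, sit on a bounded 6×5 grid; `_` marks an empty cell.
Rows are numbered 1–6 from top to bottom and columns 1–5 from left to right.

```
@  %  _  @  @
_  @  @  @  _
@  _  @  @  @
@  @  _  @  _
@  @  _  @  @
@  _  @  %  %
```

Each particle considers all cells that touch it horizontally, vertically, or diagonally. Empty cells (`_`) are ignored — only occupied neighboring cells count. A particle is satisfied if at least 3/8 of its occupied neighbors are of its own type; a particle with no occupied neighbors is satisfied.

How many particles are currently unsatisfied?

Row 1: (1,1)@ 1/2 ✓ · (1,2)% 0/3 ✗ · (1,4)@ 3/3 ✓ · (1,5)@ 2/2 ✓
Row 2: (2,2)@ 4/5 ✓ · (2,3)@ 5/6 ✓ · (2,4)@ 6/6 ✓
Row 3: (3,1)@ 3/3 ✓ · (3,3)@ 6/6 ✓ · (3,4)@ 5/5 ✓ · (3,5)@ 3/3 ✓
Row 4: (4,1)@ 4/4 ✓ · (4,2)@ 5/5 ✓ · (4,4)@ 5/5 ✓
Row 5: (5,1)@ 4/4 ✓ · (5,2)@ 5/5 ✓ · (5,4)@ 3/5 ✓ · (5,5)@ 2/4 ✓
Row 6: (6,1)@ 2/2 ✓ · (6,3)@ 2/3 ✓ · (6,4)% 1/4 ✗ · (6,5)% 1/3 ✗
Unsatisfied: (1,2), (6,4), (6,5) — 3 in total.

3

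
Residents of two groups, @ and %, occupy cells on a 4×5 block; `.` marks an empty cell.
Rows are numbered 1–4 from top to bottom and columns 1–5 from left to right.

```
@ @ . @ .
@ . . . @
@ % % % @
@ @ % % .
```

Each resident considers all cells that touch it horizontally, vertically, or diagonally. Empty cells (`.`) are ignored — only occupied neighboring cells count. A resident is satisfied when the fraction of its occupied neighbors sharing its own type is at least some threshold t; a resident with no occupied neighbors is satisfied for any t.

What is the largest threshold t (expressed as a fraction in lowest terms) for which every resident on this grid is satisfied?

Row 1: (1,1)@ 2/2 · (1,2)@ 2/2 · (1,4)@ 1/1
Row 2: (2,1)@ 3/4 · (2,5)@ 2/3
Row 3: (3,1)@ 3/4 · (3,2)% 2/6 · (3,3)% 4/5 · (3,4)% 3/5 · (3,5)@ 1/3
Row 4: (4,1)@ 2/3 · (4,2)@ 2/5 · (4,3)% 4/5 · (4,4)% 3/4
The smallest same-type fraction is 2/6 at (3,2), which reduces to 1/3. Any threshold above that leaves this resident unsatisfied.

1/3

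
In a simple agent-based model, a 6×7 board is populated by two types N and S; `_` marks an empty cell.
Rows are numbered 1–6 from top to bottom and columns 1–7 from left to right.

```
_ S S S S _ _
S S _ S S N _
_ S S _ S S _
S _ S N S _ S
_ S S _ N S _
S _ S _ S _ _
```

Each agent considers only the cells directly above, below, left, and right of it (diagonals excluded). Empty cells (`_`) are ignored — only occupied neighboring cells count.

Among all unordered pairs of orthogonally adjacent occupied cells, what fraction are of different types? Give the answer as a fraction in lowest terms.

Scan each occupied cell's neighbors to the right and below so each pair is counted once.
Row 1: S(1,2)–S(1,3)= S(1,2)–S(2,2)= S(1,3)–S(1,4)= S(1,4)–S(1,5)= S(1,4)–S(2,4)= S(1,5)–S(2,5)=  → 0/6 unlike.
Row 2: S(2,1)–S(2,2)= S(2,2)–S(3,2)= S(2,4)–S(2,5)= S(2,5)–N(2,6)≠ S(2,5)–S(3,5)= N(2,6)–S(3,6)≠  → 2/6 unlike.
Row 3: S(3,2)–S(3,3)= S(3,3)–S(4,3)= S(3,5)–S(3,6)= S(3,5)–S(4,5)=  → 0/4 unlike.
Row 4: S(4,3)–N(4,4)≠ S(4,3)–S(5,3)= N(4,4)–S(4,5)≠ S(4,5)–N(5,5)≠  → 3/4 unlike.
Row 5: S(5,2)–S(5,3)= S(5,3)–S(6,3)= N(5,5)–S(5,6)≠ N(5,5)–S(6,5)≠  → 2/4 unlike.
Total adjacent occupied pairs: 24; unlike-type pairs: 7.
7/24 is already in lowest terms.

7/24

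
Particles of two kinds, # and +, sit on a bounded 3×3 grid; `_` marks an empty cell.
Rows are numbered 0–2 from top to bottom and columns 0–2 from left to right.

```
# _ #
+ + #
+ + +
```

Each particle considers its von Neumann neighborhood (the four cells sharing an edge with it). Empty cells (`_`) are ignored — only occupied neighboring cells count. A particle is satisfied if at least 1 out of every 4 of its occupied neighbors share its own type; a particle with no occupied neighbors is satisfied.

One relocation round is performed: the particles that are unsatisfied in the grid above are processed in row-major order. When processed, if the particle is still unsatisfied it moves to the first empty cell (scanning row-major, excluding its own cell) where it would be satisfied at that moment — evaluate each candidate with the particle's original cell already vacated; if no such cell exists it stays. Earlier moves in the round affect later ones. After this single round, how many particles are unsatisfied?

Initially unsatisfied (in order): (0,0).
  (0,0) → (0,1).
Resulting grid:
_ # #
+ + #
+ + +
All satisfied now.

0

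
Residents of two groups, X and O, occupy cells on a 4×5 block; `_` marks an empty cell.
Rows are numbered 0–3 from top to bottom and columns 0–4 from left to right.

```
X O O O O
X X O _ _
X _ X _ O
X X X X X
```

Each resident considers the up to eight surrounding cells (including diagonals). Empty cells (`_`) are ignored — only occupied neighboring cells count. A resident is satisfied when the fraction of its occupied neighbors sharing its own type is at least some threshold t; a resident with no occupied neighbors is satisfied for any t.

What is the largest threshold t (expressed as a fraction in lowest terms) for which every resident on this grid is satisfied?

Row 0: (0,0)X 2/3 · (0,1)O 2/5 · (0,2)O 3/4 · (0,3)O 3/3 · (0,4)O 1/1
Row 1: (1,0)X 3/4 · (1,1)X 4/7 · (1,2)O 3/5
Row 2: (2,0)X 4/4 · (2,2)X 4/5 · (2,4)O 0/2
Row 3: (3,0)X 2/2 · (3,1)X 4/4 · (3,2)X 3/3 · (3,3)X 3/4 · (3,4)X 1/2
The smallest same-type fraction is 0/2 at (2,4), which reduces to 0/1. Any threshold above that leaves this resident unsatisfied.

0/1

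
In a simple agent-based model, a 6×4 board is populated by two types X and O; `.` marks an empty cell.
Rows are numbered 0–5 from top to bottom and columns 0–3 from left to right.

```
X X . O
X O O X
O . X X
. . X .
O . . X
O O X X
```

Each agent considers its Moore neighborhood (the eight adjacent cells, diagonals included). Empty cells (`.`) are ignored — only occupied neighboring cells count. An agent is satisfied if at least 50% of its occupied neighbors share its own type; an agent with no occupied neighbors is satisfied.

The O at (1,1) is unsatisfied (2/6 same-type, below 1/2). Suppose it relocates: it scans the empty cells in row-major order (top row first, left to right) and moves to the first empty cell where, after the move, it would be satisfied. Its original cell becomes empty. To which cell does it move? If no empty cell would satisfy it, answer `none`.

(0,2)

Vacating (1,1). Empty cells in order:
  (0,2): 2/4 same-type → satisfied — stop here.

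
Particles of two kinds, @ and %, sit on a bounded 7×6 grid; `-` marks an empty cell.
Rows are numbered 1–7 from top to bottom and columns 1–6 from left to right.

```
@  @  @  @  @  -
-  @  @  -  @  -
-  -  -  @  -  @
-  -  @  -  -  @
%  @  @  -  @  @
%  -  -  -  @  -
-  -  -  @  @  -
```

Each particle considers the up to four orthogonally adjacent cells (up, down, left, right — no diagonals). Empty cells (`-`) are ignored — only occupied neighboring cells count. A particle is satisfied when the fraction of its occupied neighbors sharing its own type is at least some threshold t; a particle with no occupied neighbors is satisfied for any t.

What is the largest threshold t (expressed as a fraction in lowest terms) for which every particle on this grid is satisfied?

Row 1: (1,1)@ 1/1 · (1,2)@ 3/3 · (1,3)@ 3/3 · (1,4)@ 2/2 · (1,5)@ 2/2
Row 2: (2,2)@ 2/2 · (2,3)@ 2/2 · (2,5)@ 1/1
Row 3: (3,4)@ — no occupied neighbors · (3,6)@ 1/1
Row 4: (4,3)@ 1/1 · (4,6)@ 2/2
Row 5: (5,1)% 1/2 · (5,2)@ 1/2 · (5,3)@ 2/2 · (5,5)@ 2/2 · (5,6)@ 2/2
Row 6: (6,1)% 1/1 · (6,5)@ 2/2
Row 7: (7,4)@ 1/1 · (7,5)@ 2/2
The smallest same-type fraction is 1/2 at (5,1), which reduces to 1/2. Any threshold above that leaves this particle unsatisfied.

1/2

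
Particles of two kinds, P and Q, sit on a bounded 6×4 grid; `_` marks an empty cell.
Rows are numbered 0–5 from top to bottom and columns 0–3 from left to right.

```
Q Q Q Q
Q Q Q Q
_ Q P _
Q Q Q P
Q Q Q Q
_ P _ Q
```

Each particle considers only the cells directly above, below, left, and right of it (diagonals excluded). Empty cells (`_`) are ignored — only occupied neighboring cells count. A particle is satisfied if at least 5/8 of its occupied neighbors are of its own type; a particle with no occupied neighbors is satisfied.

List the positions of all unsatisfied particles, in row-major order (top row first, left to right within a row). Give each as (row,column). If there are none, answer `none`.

(2,2), (3,2), (3,3), (5,1)

Row 0: (0,0)Q 2/2 ok · (0,1)Q 3/3 ok · (0,2)Q 3/3 ok · (0,3)Q 2/2 ok
Row 1: (1,0)Q 2/2 ok · (1,1)Q 4/4 ok · (1,2)Q 3/4 ok · (1,3)Q 2/2 ok
Row 2: (2,1)Q 2/3 ok · (2,2)P 0/3 unhappy
Row 3: (3,0)Q 2/2 ok · (3,1)Q 4/4 ok · (3,2)Q 2/4 unhappy · (3,3)P 0/2 unhappy
Row 4: (4,0)Q 2/2 ok · (4,1)Q 3/4 ok · (4,2)Q 3/3 ok · (4,3)Q 2/3 ok
Row 5: (5,1)P 0/1 unhappy · (5,3)Q 1/1 ok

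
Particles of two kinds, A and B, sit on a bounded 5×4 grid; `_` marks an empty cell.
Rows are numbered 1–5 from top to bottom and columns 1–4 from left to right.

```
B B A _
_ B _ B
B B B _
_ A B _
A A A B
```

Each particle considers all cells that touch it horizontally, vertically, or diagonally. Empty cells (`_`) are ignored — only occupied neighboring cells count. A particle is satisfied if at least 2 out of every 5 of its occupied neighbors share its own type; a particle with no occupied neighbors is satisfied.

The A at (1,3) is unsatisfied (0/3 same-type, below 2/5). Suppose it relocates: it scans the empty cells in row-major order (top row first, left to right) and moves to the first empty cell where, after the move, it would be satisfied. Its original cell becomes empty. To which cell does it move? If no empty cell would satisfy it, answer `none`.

(4,1)

Vacating (1,3). Empty cells in order:
  (1,4): 0/1 same-type → still unsatisfied.
  (2,1): 0/5 same-type → still unsatisfied.
  (2,3): 0/5 same-type → still unsatisfied.
  (3,4): 0/3 same-type → still unsatisfied.
  (4,1): 3/5 same-type → satisfied — stop here.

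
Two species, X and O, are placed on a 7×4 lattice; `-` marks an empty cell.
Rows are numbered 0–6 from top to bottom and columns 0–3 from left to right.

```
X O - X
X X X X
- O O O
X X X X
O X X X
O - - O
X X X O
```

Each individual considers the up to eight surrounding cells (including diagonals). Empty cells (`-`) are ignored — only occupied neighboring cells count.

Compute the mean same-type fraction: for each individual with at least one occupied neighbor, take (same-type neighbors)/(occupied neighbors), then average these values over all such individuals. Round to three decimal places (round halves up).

(0,0)X 2/3
(0,1)O 0/4
(0,3)X 2/2
(1,0)X 2/4
(1,1)X 3/6
(1,2)X 3/7
(1,3)X 2/4
(2,1)O 1/7
(2,2)O 2/8
(2,3)O 1/5
(3,0)X 2/4
(3,1)X 4/7
(3,2)X 5/8
(3,3)X 3/5
(4,0)O 1/4
(4,1)X 4/6
(4,2)X 5/6
(4,3)X 3/4
(5,0)O 1/4
(5,3)O 1/4
(6,0)X 1/2
(6,1)X 2/3
(6,2)X 1/3
(6,3)O 1/2
Sum over 24 individuals: 2/3 + 0/4 + 2/2 + 2/4 + 3/6 + 3/7 + 2/4 + 1/7 + 2/8 + 1/5 + 2/4 + 4/7 + 5/8 + 3/5 + 1/4 + 4/6 + 5/6 + 3/4 + 1/4 + 1/4 + 1/2 + 2/3 + 1/3 + 1/2 = 9647/840; mean = 9647/840 ÷ 24 = 9647/20160 = 0.478521… → 0.479.

0.479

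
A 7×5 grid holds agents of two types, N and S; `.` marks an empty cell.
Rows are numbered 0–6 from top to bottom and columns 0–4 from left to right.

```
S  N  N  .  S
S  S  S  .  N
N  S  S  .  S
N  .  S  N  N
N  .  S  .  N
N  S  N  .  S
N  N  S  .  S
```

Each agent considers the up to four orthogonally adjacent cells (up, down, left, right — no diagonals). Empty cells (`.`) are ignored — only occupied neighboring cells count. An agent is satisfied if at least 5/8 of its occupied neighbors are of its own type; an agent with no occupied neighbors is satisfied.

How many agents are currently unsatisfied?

15

Row 0: (0,0)S 1/2 not · (0,1)N 1/3 not · (0,2)N 1/2 not · (0,4)S 0/1 not
Row 1: (1,0)S 2/3 satisfied · (1,1)S 3/4 satisfied · (1,2)S 2/3 satisfied · (1,4)N 0/2 not
Row 2: (2,0)N 1/3 not · (2,1)S 2/3 satisfied · (2,2)S 3/3 satisfied · (2,4)S 0/2 not
Row 3: (3,0)N 2/2 satisfied · (3,2)S 2/3 satisfied · (3,3)N 1/2 not · (3,4)N 2/3 satisfied
Row 4: (4,0)N 2/2 satisfied · (4,2)S 1/2 not · (4,4)N 1/2 not
Row 5: (5,0)N 2/3 satisfied · (5,1)S 0/3 not · (5,2)N 0/3 not · (5,4)S 1/2 not
Row 6: (6,0)N 2/2 satisfied · (6,1)N 1/3 not · (6,2)S 0/2 not · (6,4)S 1/1 satisfied
Unsatisfied: (0,0), (0,1), (0,2), (0,4), (1,4), (2,0), (2,4), (3,3), (4,2), (4,4), (5,1), (5,2), (5,4), (6,1), (6,2) — 15 in total.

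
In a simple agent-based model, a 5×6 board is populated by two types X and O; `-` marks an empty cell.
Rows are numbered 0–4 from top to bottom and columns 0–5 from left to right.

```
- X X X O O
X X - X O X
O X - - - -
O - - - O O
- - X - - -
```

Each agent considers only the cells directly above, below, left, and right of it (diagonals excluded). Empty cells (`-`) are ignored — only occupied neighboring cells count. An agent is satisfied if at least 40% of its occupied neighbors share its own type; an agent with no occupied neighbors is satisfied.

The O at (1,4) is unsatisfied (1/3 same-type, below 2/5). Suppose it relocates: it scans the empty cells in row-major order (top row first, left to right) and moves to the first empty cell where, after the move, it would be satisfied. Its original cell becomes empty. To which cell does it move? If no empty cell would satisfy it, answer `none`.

(2,4)

Vacating (1,4). Empty cells in order:
  (0,0): 0/2 same-type → still unsatisfied.
  (1,2): 0/3 same-type → still unsatisfied.
  (2,2): 0/1 same-type → still unsatisfied.
  (2,3): 0/1 same-type → still unsatisfied.
  (2,4): 1/1 same-type → satisfied — stop here.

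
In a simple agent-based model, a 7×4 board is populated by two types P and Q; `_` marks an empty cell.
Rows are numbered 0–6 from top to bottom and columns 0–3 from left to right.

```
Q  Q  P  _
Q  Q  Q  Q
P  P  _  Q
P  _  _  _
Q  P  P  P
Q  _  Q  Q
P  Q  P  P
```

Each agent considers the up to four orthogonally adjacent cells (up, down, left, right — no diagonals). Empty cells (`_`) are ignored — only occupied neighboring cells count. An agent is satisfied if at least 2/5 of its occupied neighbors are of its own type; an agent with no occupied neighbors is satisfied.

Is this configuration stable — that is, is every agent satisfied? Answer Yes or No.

Row 0: (0,0)Q 2/2 ok · (0,1)Q 2/3 ok · (0,2)P 0/2 unhappy
Row 1: (1,0)Q 2/3 ok · (1,1)Q 3/4 ok · (1,2)Q 2/3 ok · (1,3)Q 2/2 ok
Row 2: (2,0)P 2/3 ok · (2,1)P 1/2 ok · (2,3)Q 1/1 ok
Row 3: (3,0)P 1/2 ok
Row 4: (4,0)Q 1/3 unhappy · (4,1)P 1/2 ok · (4,2)P 2/3 ok · (4,3)P 1/2 ok
Row 5: (5,0)Q 1/2 ok · (5,2)Q 1/3 unhappy · (5,3)Q 1/3 unhappy
Row 6: (6,0)P 0/2 unhappy · (6,1)Q 0/2 unhappy · (6,2)P 1/3 unhappy · (6,3)P 1/2 ok
For instance (0,2) has only 0/2 same-type neighbors, below 2/5.

No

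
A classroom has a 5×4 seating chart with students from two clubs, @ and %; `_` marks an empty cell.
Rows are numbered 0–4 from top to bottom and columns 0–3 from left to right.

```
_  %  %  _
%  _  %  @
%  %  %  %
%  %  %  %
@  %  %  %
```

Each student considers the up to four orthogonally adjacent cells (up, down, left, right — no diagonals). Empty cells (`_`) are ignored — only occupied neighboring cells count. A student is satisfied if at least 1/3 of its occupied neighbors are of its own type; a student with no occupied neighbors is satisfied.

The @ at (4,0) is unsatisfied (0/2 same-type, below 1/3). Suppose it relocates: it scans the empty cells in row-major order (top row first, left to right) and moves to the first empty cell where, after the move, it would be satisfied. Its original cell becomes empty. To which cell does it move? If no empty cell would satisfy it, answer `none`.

Vacating (4,0). Empty cells in order:
  (0,0): 0/2 same-type → still unsatisfied.
  (0,3): 1/2 same-type → satisfied — stop here.

(0,3)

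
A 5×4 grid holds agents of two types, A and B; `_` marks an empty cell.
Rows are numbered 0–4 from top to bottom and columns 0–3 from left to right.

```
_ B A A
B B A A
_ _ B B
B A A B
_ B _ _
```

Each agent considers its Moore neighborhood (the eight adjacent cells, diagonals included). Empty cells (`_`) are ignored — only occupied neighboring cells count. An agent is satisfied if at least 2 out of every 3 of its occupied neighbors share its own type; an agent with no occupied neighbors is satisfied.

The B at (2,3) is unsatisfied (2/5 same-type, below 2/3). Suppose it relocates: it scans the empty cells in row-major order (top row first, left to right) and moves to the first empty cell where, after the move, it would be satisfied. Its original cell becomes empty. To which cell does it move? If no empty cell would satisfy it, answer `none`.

(0,0)

Vacating (2,3). Empty cells in order:
  (0,0): 3/3 same-type → satisfied — stop here.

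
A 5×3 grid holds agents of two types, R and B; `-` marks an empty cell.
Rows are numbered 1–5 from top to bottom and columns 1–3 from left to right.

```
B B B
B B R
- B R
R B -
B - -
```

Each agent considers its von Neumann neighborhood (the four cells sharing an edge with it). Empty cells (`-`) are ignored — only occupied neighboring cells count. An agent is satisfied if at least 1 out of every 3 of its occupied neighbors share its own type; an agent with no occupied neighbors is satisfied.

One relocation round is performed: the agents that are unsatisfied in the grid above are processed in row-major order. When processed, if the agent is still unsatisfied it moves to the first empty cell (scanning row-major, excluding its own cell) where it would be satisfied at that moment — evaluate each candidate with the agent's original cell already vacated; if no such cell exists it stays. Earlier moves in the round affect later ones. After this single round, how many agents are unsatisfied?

0

Initially unsatisfied (in order): (4,1), (5,1).
  (4,1) → (4,3).
  (5,1): now satisfied by earlier moves; stays.
Resulting grid:
B B B
B B R
- B R
- B R
B - -
All satisfied now.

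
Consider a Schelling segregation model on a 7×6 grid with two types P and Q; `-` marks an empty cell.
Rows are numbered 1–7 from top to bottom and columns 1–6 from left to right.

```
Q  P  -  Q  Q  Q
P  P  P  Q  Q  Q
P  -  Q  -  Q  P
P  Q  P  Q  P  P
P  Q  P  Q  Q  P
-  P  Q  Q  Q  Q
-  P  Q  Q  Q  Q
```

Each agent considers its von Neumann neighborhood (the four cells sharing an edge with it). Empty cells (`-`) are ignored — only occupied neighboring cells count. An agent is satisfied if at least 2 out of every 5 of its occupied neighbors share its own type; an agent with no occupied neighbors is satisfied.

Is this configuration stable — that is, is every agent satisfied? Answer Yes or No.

No

Row 1: (1,1)Q 0/2 unhappy · (1,2)P 1/2 ok · (1,4)Q 2/2 ok · (1,5)Q 3/3 ok · (1,6)Q 2/2 ok
Row 2: (2,1)P 2/3 ok · (2,2)P 3/3 ok · (2,3)P 1/3 unhappy · (2,4)Q 2/3 ok · (2,5)Q 4/4 ok · (2,6)Q 2/3 ok
Row 3: (3,1)P 2/2 ok · (3,3)Q 0/2 unhappy · (3,5)Q 1/3 unhappy · (3,6)P 1/3 unhappy
Row 4: (4,1)P 2/3 ok · (4,2)Q 1/3 unhappy · (4,3)P 1/4 unhappy · (4,4)Q 1/3 unhappy · (4,5)P 1/4 unhappy · (4,6)P 3/3 ok
Row 5: (5,1)P 1/2 ok · (5,2)Q 1/4 unhappy · (5,3)P 1/4 unhappy · (5,4)Q 3/4 ok · (5,5)Q 2/4 ok · (5,6)P 1/3 unhappy
Row 6: (6,2)P 1/3 unhappy · (6,3)Q 2/4 ok · (6,4)Q 4/4 ok · (6,5)Q 4/4 ok · (6,6)Q 2/3 ok
Row 7: (7,2)P 1/2 ok · (7,3)Q 2/3 ok · (7,4)Q 3/3 ok · (7,5)Q 3/3 ok · (7,6)Q 2/2 ok
For instance (1,1) has only 0/2 same-type neighbors, below 2/5.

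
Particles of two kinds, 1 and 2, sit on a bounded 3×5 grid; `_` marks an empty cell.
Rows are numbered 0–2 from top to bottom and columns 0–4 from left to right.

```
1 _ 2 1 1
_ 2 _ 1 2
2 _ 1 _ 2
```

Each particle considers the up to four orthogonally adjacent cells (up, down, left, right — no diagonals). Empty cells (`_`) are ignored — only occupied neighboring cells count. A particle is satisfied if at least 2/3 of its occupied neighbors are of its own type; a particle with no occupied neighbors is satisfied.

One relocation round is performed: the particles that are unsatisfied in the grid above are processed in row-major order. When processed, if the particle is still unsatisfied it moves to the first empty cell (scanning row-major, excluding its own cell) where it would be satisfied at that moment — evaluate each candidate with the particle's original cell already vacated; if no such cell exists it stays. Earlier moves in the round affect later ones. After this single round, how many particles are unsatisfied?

2

Initially unsatisfied (in order): (0,2), (0,4), (1,3), (1,4).
  (0,2) → (1,0).
  (0,4) → (0,2).
  (1,3) → (0,1).
  (1,4): now satisfied by earlier moves; stays.
Resulting grid:
1 1 1 1 _
2 2 _ _ 2
2 _ 1 _ 2
Unsatisfied now: (0,0), (1,1).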